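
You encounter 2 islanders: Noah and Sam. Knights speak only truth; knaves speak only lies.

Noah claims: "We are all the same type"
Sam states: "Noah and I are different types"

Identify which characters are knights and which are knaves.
Noah is a knave.
Sam is a knight.

Verification:
- Noah (knave) says "We are all the same type" - this is FALSE (a lie) because Sam is a knight and Noah is a knave.
- Sam (knight) says "Noah and I are different types" - this is TRUE because Sam is a knight and Noah is a knave.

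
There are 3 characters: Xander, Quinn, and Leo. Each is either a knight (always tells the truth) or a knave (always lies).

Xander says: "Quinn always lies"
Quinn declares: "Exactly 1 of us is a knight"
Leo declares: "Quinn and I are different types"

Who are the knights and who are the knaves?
Xander is a knight.
Quinn is a knave.
Leo is a knight.

Verification:
- Xander (knight) says "Quinn always lies" - this is TRUE because Quinn is a knave.
- Quinn (knave) says "Exactly 1 of us is a knight" - this is FALSE (a lie) because there are 2 knights.
- Leo (knight) says "Quinn and I are different types" - this is TRUE because Leo is a knight and Quinn is a knave.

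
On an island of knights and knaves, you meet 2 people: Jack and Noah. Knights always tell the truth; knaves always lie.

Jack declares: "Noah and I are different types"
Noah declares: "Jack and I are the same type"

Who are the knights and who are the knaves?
Jack is a knight.
Noah is a knave.

Verification:
- Jack (knight) says "Noah and I are different types" - this is TRUE because Jack is a knight and Noah is a knave.
- Noah (knave) says "Jack and I are the same type" - this is FALSE (a lie) because Noah is a knave and Jack is a knight.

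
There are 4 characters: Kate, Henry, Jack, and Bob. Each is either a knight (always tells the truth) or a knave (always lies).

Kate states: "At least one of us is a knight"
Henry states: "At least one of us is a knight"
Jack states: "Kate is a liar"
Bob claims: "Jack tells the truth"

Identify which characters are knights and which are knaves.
Kate is a knight.
Henry is a knight.
Jack is a knave.
Bob is a knave.

Verification:
- Kate (knight) says "At least one of us is a knight" - this is TRUE because Kate and Henry are knights.
- Henry (knight) says "At least one of us is a knight" - this is TRUE because Kate and Henry are knights.
- Jack (knave) says "Kate is a liar" - this is FALSE (a lie) because Kate is a knight.
- Bob (knave) says "Jack tells the truth" - this is FALSE (a lie) because Jack is a knave.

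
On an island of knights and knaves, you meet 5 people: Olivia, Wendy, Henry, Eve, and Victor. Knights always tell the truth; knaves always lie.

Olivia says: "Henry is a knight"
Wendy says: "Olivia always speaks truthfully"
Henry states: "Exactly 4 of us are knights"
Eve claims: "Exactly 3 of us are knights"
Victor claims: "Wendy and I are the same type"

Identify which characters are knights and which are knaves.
Olivia is a knight.
Wendy is a knight.
Henry is a knight.
Eve is a knave.
Victor is a knight.

Verification:
- Olivia (knight) says "Henry is a knight" - this is TRUE because Henry is a knight.
- Wendy (knight) says "Olivia always speaks truthfully" - this is TRUE because Olivia is a knight.
- Henry (knight) says "Exactly 4 of us are knights" - this is TRUE because there are 4 knights.
- Eve (knave) says "Exactly 3 of us are knights" - this is FALSE (a lie) because there are 4 knights.
- Victor (knight) says "Wendy and I are the same type" - this is TRUE because Victor is a knight and Wendy is a knight.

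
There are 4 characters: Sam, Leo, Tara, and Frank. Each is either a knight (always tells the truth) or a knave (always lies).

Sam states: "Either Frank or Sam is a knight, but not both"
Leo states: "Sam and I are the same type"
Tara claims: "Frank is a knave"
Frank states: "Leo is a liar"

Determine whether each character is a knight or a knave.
Sam is a knight.
Leo is a knight.
Tara is a knight.
Frank is a knave.

Verification:
- Sam (knight) says "Either Frank or Sam is a knight, but not both" - this is TRUE because Frank is a knave and Sam is a knight.
- Leo (knight) says "Sam and I are the same type" - this is TRUE because Leo is a knight and Sam is a knight.
- Tara (knight) says "Frank is a knave" - this is TRUE because Frank is a knave.
- Frank (knave) says "Leo is a liar" - this is FALSE (a lie) because Leo is a knight.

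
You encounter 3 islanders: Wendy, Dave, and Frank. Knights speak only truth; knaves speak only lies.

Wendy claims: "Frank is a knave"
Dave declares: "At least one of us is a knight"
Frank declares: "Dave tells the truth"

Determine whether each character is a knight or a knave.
Wendy is a knave.
Dave is a knight.
Frank is a knight.

Verification:
- Wendy (knave) says "Frank is a knave" - this is FALSE (a lie) because Frank is a knight.
- Dave (knight) says "At least one of us is a knight" - this is TRUE because Dave and Frank are knights.
- Frank (knight) says "Dave tells the truth" - this is TRUE because Dave is a knight.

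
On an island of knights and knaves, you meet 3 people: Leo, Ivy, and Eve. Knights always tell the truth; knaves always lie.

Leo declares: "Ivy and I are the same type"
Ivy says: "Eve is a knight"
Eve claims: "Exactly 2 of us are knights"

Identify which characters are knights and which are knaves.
Leo is a knave.
Ivy is a knight.
Eve is a knight.

Verification:
- Leo (knave) says "Ivy and I are the same type" - this is FALSE (a lie) because Leo is a knave and Ivy is a knight.
- Ivy (knight) says "Eve is a knight" - this is TRUE because Eve is a knight.
- Eve (knight) says "Exactly 2 of us are knights" - this is TRUE because there are 2 knights.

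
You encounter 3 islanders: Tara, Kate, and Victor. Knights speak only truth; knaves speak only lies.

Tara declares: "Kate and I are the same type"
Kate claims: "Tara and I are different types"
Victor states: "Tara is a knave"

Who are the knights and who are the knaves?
Tara is a knave.
Kate is a knight.
Victor is a knight.

Verification:
- Tara (knave) says "Kate and I are the same type" - this is FALSE (a lie) because Tara is a knave and Kate is a knight.
- Kate (knight) says "Tara and I are different types" - this is TRUE because Kate is a knight and Tara is a knave.
- Victor (knight) says "Tara is a knave" - this is TRUE because Tara is a knave.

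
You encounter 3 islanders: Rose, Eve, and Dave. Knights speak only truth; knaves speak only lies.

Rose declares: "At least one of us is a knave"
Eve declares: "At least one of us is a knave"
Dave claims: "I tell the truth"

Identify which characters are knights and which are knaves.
Rose is a knight.
Eve is a knight.
Dave is a knave.

Verification:
- Rose (knight) says "At least one of us is a knave" - this is TRUE because Dave is a knave.
- Eve (knight) says "At least one of us is a knave" - this is TRUE because Dave is a knave.
- Dave (knave) says "I tell the truth" - this is FALSE (a lie) because Dave is a knave.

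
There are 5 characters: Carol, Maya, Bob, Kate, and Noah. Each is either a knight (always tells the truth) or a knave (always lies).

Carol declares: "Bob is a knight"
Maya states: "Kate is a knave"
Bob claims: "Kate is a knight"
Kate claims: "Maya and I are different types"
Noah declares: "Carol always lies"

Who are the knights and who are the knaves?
Carol is a knight.
Maya is a knave.
Bob is a knight.
Kate is a knight.
Noah is a knave.

Verification:
- Carol (knight) says "Bob is a knight" - this is TRUE because Bob is a knight.
- Maya (knave) says "Kate is a knave" - this is FALSE (a lie) because Kate is a knight.
- Bob (knight) says "Kate is a knight" - this is TRUE because Kate is a knight.
- Kate (knight) says "Maya and I are different types" - this is TRUE because Kate is a knight and Maya is a knave.
- Noah (knave) says "Carol always lies" - this is FALSE (a lie) because Carol is a knight.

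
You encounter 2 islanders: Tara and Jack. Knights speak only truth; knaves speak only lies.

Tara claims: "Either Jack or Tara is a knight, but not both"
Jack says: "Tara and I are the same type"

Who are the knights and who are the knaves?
Tara is a knight.
Jack is a knave.

Verification:
- Tara (knight) says "Either Jack or Tara is a knight, but not both" - this is TRUE because Jack is a knave and Tara is a knight.
- Jack (knave) says "Tara and I are the same type" - this is FALSE (a lie) because Jack is a knave and Tara is a knight.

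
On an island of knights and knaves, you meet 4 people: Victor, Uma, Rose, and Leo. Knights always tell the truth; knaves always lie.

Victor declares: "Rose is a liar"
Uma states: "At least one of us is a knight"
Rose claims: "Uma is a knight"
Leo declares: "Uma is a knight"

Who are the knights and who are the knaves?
Victor is a knave.
Uma is a knight.
Rose is a knight.
Leo is a knight.

Verification:
- Victor (knave) says "Rose is a liar" - this is FALSE (a lie) because Rose is a knight.
- Uma (knight) says "At least one of us is a knight" - this is TRUE because Uma, Rose, and Leo are knights.
- Rose (knight) says "Uma is a knight" - this is TRUE because Uma is a knight.
- Leo (knight) says "Uma is a knight" - this is TRUE because Uma is a knight.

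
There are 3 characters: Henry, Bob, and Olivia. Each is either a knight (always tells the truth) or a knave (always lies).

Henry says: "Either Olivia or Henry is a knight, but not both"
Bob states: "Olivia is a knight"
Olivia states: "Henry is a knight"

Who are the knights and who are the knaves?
Henry is a knave.
Bob is a knave.
Olivia is a knave.

Verification:
- Henry (knave) says "Either Olivia or Henry is a knight, but not both" - this is FALSE (a lie) because Olivia is a knave and Henry is a knave.
- Bob (knave) says "Olivia is a knight" - this is FALSE (a lie) because Olivia is a knave.
- Olivia (knave) says "Henry is a knight" - this is FALSE (a lie) because Henry is a knave.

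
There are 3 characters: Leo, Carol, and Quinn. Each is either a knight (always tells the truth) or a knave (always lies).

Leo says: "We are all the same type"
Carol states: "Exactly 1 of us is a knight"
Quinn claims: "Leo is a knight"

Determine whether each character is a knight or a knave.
Leo is a knave.
Carol is a knight.
Quinn is a knave.

Verification:
- Leo (knave) says "We are all the same type" - this is FALSE (a lie) because Carol is a knight and Leo and Quinn are knaves.
- Carol (knight) says "Exactly 1 of us is a knight" - this is TRUE because there are 1 knights.
- Quinn (knave) says "Leo is a knight" - this is FALSE (a lie) because Leo is a knave.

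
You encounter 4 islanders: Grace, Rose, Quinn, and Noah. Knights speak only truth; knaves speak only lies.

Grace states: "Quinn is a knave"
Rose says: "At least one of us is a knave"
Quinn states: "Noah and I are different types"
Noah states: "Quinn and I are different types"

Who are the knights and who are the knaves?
Grace is a knight.
Rose is a knight.
Quinn is a knave.
Noah is a knave.

Verification:
- Grace (knight) says "Quinn is a knave" - this is TRUE because Quinn is a knave.
- Rose (knight) says "At least one of us is a knave" - this is TRUE because Quinn and Noah are knaves.
- Quinn (knave) says "Noah and I are different types" - this is FALSE (a lie) because Quinn is a knave and Noah is a knave.
- Noah (knave) says "Quinn and I are different types" - this is FALSE (a lie) because Noah is a knave and Quinn is a knave.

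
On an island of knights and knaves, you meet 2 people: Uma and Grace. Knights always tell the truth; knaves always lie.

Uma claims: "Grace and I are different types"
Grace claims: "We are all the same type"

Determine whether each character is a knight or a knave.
Uma is a knight.
Grace is a knave.

Verification:
- Uma (knight) says "Grace and I are different types" - this is TRUE because Uma is a knight and Grace is a knave.
- Grace (knave) says "We are all the same type" - this is FALSE (a lie) because Uma is a knight and Grace is a knave.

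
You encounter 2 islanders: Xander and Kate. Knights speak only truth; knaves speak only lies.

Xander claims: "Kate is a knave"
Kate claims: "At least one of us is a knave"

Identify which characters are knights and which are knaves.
Xander is a knave.
Kate is a knight.

Verification:
- Xander (knave) says "Kate is a knave" - this is FALSE (a lie) because Kate is a knight.
- Kate (knight) says "At least one of us is a knave" - this is TRUE because Xander is a knave.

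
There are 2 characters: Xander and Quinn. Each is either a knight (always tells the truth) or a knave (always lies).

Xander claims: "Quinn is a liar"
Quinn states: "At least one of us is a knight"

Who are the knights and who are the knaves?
Xander is a knave.
Quinn is a knight.

Verification:
- Xander (knave) says "Quinn is a liar" - this is FALSE (a lie) because Quinn is a knight.
- Quinn (knight) says "At least one of us is a knight" - this is TRUE because Quinn is a knight.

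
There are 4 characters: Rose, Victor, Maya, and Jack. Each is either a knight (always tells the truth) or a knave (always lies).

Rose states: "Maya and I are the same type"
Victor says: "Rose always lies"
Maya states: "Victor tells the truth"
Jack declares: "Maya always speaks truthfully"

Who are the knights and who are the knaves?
Rose is a knave.
Victor is a knight.
Maya is a knight.
Jack is a knight.

Verification:
- Rose (knave) says "Maya and I are the same type" - this is FALSE (a lie) because Rose is a knave and Maya is a knight.
- Victor (knight) says "Rose always lies" - this is TRUE because Rose is a knave.
- Maya (knight) says "Victor tells the truth" - this is TRUE because Victor is a knight.
- Jack (knight) says "Maya always speaks truthfully" - this is TRUE because Maya is a knight.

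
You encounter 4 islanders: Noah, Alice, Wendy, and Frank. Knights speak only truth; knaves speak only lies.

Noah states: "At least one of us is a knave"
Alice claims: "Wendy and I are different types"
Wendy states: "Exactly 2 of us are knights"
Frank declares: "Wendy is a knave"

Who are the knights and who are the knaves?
Noah is a knight.
Alice is a knight.
Wendy is a knave.
Frank is a knight.

Verification:
- Noah (knight) says "At least one of us is a knave" - this is TRUE because Wendy is a knave.
- Alice (knight) says "Wendy and I are different types" - this is TRUE because Alice is a knight and Wendy is a knave.
- Wendy (knave) says "Exactly 2 of us are knights" - this is FALSE (a lie) because there are 3 knights.
- Frank (knight) says "Wendy is a knave" - this is TRUE because Wendy is a knave.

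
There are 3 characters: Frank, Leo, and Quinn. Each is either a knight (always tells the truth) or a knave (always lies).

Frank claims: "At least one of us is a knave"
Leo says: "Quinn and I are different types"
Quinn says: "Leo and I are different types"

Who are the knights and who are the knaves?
Frank is a knight.
Leo is a knave.
Quinn is a knave.

Verification:
- Frank (knight) says "At least one of us is a knave" - this is TRUE because Leo and Quinn are knaves.
- Leo (knave) says "Quinn and I are different types" - this is FALSE (a lie) because Leo is a knave and Quinn is a knave.
- Quinn (knave) says "Leo and I are different types" - this is FALSE (a lie) because Quinn is a knave and Leo is a knave.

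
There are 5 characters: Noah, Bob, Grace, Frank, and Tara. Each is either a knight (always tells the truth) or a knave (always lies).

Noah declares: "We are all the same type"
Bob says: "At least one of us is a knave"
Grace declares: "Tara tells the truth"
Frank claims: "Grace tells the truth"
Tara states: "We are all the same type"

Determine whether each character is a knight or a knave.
Noah is a knave.
Bob is a knight.
Grace is a knave.
Frank is a knave.
Tara is a knave.

Verification:
- Noah (knave) says "We are all the same type" - this is FALSE (a lie) because Bob is a knight and Noah, Grace, Frank, and Tara are knaves.
- Bob (knight) says "At least one of us is a knave" - this is TRUE because Noah, Grace, Frank, and Tara are knaves.
- Grace (knave) says "Tara tells the truth" - this is FALSE (a lie) because Tara is a knave.
- Frank (knave) says "Grace tells the truth" - this is FALSE (a lie) because Grace is a knave.
- Tara (knave) says "We are all the same type" - this is FALSE (a lie) because Bob is a knight and Noah, Grace, Frank, and Tara are knaves.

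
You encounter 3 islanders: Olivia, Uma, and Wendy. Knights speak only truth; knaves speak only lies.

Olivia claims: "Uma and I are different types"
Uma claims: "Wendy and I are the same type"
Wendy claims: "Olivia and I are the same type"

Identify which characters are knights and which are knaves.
Olivia is a knight.
Uma is a knave.
Wendy is a knight.

Verification:
- Olivia (knight) says "Uma and I are different types" - this is TRUE because Olivia is a knight and Uma is a knave.
- Uma (knave) says "Wendy and I are the same type" - this is FALSE (a lie) because Uma is a knave and Wendy is a knight.
- Wendy (knight) says "Olivia and I are the same type" - this is TRUE because Wendy is a knight and Olivia is a knight.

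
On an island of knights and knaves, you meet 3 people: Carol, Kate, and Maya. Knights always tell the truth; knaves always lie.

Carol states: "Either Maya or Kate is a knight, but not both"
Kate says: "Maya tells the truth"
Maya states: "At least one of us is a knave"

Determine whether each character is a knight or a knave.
Carol is a knave.
Kate is a knight.
Maya is a knight.

Verification:
- Carol (knave) says "Either Maya or Kate is a knight, but not both" - this is FALSE (a lie) because Maya is a knight and Kate is a knight.
- Kate (knight) says "Maya tells the truth" - this is TRUE because Maya is a knight.
- Maya (knight) says "At least one of us is a knave" - this is TRUE because Carol is a knave.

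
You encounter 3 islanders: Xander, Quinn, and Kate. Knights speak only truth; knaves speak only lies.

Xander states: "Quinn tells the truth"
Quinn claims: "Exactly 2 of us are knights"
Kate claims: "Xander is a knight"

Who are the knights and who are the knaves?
Xander is a knave.
Quinn is a knave.
Kate is a knave.

Verification:
- Xander (knave) says "Quinn tells the truth" - this is FALSE (a lie) because Quinn is a knave.
- Quinn (knave) says "Exactly 2 of us are knights" - this is FALSE (a lie) because there are 0 knights.
- Kate (knave) says "Xander is a knight" - this is FALSE (a lie) because Xander is a knave.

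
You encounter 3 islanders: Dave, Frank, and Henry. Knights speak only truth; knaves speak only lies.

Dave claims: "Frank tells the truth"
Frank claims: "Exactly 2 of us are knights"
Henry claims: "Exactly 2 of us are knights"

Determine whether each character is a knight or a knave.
Dave is a knave.
Frank is a knave.
Henry is a knave.

Verification:
- Dave (knave) says "Frank tells the truth" - this is FALSE (a lie) because Frank is a knave.
- Frank (knave) says "Exactly 2 of us are knights" - this is FALSE (a lie) because there are 0 knights.
- Henry (knave) says "Exactly 2 of us are knights" - this is FALSE (a lie) because there are 0 knights.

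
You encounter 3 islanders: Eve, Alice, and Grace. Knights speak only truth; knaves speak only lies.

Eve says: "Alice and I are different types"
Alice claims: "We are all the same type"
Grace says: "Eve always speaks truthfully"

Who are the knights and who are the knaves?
Eve is a knight.
Alice is a knave.
Grace is a knight.

Verification:
- Eve (knight) says "Alice and I are different types" - this is TRUE because Eve is a knight and Alice is a knave.
- Alice (knave) says "We are all the same type" - this is FALSE (a lie) because Eve and Grace are knights and Alice is a knave.
- Grace (knight) says "Eve always speaks truthfully" - this is TRUE because Eve is a knight.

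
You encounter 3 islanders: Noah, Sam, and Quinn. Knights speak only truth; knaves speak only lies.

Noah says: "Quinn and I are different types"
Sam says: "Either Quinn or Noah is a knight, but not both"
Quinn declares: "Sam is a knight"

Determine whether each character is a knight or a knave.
Noah is a knave.
Sam is a knave.
Quinn is a knave.

Verification:
- Noah (knave) says "Quinn and I are different types" - this is FALSE (a lie) because Noah is a knave and Quinn is a knave.
- Sam (knave) says "Either Quinn or Noah is a knight, but not both" - this is FALSE (a lie) because Quinn is a knave and Noah is a knave.
- Quinn (knave) says "Sam is a knight" - this is FALSE (a lie) because Sam is a knave.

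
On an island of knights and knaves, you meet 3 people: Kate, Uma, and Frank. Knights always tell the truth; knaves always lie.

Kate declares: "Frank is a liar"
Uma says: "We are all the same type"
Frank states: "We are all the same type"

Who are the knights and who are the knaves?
Kate is a knight.
Uma is a knave.
Frank is a knave.

Verification:
- Kate (knight) says "Frank is a liar" - this is TRUE because Frank is a knave.
- Uma (knave) says "We are all the same type" - this is FALSE (a lie) because Kate is a knight and Uma and Frank are knaves.
- Frank (knave) says "We are all the same type" - this is FALSE (a lie) because Kate is a knight and Uma and Frank are knaves.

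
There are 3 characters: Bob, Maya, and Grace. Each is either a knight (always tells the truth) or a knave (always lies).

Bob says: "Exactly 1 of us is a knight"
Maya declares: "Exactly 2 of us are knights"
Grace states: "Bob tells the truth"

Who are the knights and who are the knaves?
Bob is a knave.
Maya is a knave.
Grace is a knave.

Verification:
- Bob (knave) says "Exactly 1 of us is a knight" - this is FALSE (a lie) because there are 0 knights.
- Maya (knave) says "Exactly 2 of us are knights" - this is FALSE (a lie) because there are 0 knights.
- Grace (knave) says "Bob tells the truth" - this is FALSE (a lie) because Bob is a knave.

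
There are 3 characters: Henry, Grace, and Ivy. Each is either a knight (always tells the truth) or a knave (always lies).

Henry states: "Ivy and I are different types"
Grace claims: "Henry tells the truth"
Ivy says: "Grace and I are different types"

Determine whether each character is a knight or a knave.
Henry is a knave.
Grace is a knave.
Ivy is a knave.

Verification:
- Henry (knave) says "Ivy and I are different types" - this is FALSE (a lie) because Henry is a knave and Ivy is a knave.
- Grace (knave) says "Henry tells the truth" - this is FALSE (a lie) because Henry is a knave.
- Ivy (knave) says "Grace and I are different types" - this is FALSE (a lie) because Ivy is a knave and Grace is a knave.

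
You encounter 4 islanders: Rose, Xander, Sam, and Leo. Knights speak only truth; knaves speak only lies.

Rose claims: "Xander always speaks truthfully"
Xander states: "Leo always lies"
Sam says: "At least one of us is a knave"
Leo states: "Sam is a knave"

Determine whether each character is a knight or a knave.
Rose is a knight.
Xander is a knight.
Sam is a knight.
Leo is a knave.

Verification:
- Rose (knight) says "Xander always speaks truthfully" - this is TRUE because Xander is a knight.
- Xander (knight) says "Leo always lies" - this is TRUE because Leo is a knave.
- Sam (knight) says "At least one of us is a knave" - this is TRUE because Leo is a knave.
- Leo (knave) says "Sam is a knave" - this is FALSE (a lie) because Sam is a knight.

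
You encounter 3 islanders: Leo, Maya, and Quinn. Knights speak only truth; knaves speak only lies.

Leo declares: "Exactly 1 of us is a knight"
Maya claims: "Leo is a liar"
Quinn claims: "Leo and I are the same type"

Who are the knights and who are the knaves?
Leo is a knight.
Maya is a knave.
Quinn is a knave.

Verification:
- Leo (knight) says "Exactly 1 of us is a knight" - this is TRUE because there are 1 knights.
- Maya (knave) says "Leo is a liar" - this is FALSE (a lie) because Leo is a knight.
- Quinn (knave) says "Leo and I are the same type" - this is FALSE (a lie) because Quinn is a knave and Leo is a knight.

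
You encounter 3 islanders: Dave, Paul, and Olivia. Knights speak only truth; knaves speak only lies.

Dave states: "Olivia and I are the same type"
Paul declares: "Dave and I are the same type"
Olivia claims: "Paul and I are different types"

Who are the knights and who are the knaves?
Dave is a knight.
Paul is a knave.
Olivia is a knight.

Verification:
- Dave (knight) says "Olivia and I are the same type" - this is TRUE because Dave is a knight and Olivia is a knight.
- Paul (knave) says "Dave and I are the same type" - this is FALSE (a lie) because Paul is a knave and Dave is a knight.
- Olivia (knight) says "Paul and I are different types" - this is TRUE because Olivia is a knight and Paul is a knave.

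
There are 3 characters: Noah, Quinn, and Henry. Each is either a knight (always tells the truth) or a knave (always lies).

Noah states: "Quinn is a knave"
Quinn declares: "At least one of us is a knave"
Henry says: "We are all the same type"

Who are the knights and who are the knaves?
Noah is a knave.
Quinn is a knight.
Henry is a knave.

Verification:
- Noah (knave) says "Quinn is a knave" - this is FALSE (a lie) because Quinn is a knight.
- Quinn (knight) says "At least one of us is a knave" - this is TRUE because Noah and Henry are knaves.
- Henry (knave) says "We are all the same type" - this is FALSE (a lie) because Quinn is a knight and Noah and Henry are knaves.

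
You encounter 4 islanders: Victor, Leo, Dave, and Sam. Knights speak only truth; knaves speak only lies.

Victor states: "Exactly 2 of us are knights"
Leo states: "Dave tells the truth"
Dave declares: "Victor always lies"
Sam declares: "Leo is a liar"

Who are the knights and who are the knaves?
Victor is a knight.
Leo is a knave.
Dave is a knave.
Sam is a knight.

Verification:
- Victor (knight) says "Exactly 2 of us are knights" - this is TRUE because there are 2 knights.
- Leo (knave) says "Dave tells the truth" - this is FALSE (a lie) because Dave is a knave.
- Dave (knave) says "Victor always lies" - this is FALSE (a lie) because Victor is a knight.
- Sam (knight) says "Leo is a liar" - this is TRUE because Leo is a knave.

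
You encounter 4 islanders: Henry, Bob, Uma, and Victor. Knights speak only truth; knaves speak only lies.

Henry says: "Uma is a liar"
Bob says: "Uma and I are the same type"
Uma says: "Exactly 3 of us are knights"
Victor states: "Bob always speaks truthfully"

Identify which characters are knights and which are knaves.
Henry is a knave.
Bob is a knight.
Uma is a knight.
Victor is a knight.

Verification:
- Henry (knave) says "Uma is a liar" - this is FALSE (a lie) because Uma is a knight.
- Bob (knight) says "Uma and I are the same type" - this is TRUE because Bob is a knight and Uma is a knight.
- Uma (knight) says "Exactly 3 of us are knights" - this is TRUE because there are 3 knights.
- Victor (knight) says "Bob always speaks truthfully" - this is TRUE because Bob is a knight.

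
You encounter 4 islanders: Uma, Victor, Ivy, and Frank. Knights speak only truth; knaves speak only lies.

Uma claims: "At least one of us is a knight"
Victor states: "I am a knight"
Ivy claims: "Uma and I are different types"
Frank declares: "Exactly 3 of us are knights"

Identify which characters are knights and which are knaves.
Uma is a knave.
Victor is a knave.
Ivy is a knave.
Frank is a knave.

Verification:
- Uma (knave) says "At least one of us is a knight" - this is FALSE (a lie) because no one is a knight.
- Victor (knave) says "I am a knight" - this is FALSE (a lie) because Victor is a knave.
- Ivy (knave) says "Uma and I are different types" - this is FALSE (a lie) because Ivy is a knave and Uma is a knave.
- Frank (knave) says "Exactly 3 of us are knights" - this is FALSE (a lie) because there are 0 knights.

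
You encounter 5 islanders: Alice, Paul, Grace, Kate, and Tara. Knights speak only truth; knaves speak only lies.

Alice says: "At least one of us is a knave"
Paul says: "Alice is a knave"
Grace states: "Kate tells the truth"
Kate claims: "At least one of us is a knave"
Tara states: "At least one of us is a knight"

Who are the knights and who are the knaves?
Alice is a knight.
Paul is a knave.
Grace is a knight.
Kate is a knight.
Tara is a knight.

Verification:
- Alice (knight) says "At least one of us is a knave" - this is TRUE because Paul is a knave.
- Paul (knave) says "Alice is a knave" - this is FALSE (a lie) because Alice is a knight.
- Grace (knight) says "Kate tells the truth" - this is TRUE because Kate is a knight.
- Kate (knight) says "At least one of us is a knave" - this is TRUE because Paul is a knave.
- Tara (knight) says "At least one of us is a knight" - this is TRUE because Alice, Grace, Kate, and Tara are knights.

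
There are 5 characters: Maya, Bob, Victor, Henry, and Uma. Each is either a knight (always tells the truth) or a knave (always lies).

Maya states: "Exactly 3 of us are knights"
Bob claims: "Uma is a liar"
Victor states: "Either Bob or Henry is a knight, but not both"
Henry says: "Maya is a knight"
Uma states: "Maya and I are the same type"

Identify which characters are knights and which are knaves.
Maya is a knight.
Bob is a knight.
Victor is a knave.
Henry is a knight.
Uma is a knave.

Verification:
- Maya (knight) says "Exactly 3 of us are knights" - this is TRUE because there are 3 knights.
- Bob (knight) says "Uma is a liar" - this is TRUE because Uma is a knave.
- Victor (knave) says "Either Bob or Henry is a knight, but not both" - this is FALSE (a lie) because Bob is a knight and Henry is a knight.
- Henry (knight) says "Maya is a knight" - this is TRUE because Maya is a knight.
- Uma (knave) says "Maya and I are the same type" - this is FALSE (a lie) because Uma is a knave and Maya is a knight.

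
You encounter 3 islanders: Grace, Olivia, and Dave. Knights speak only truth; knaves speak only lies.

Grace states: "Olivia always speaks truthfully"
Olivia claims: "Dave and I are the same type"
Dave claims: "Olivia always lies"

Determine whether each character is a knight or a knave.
Grace is a knave.
Olivia is a knave.
Dave is a knight.

Verification:
- Grace (knave) says "Olivia always speaks truthfully" - this is FALSE (a lie) because Olivia is a knave.
- Olivia (knave) says "Dave and I are the same type" - this is FALSE (a lie) because Olivia is a knave and Dave is a knight.
- Dave (knight) says "Olivia always lies" - this is TRUE because Olivia is a knave.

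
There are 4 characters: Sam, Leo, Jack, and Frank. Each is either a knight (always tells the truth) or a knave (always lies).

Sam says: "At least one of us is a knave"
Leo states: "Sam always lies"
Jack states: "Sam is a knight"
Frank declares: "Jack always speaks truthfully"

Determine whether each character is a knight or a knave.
Sam is a knight.
Leo is a knave.
Jack is a knight.
Frank is a knight.

Verification:
- Sam (knight) says "At least one of us is a knave" - this is TRUE because Leo is a knave.
- Leo (knave) says "Sam always lies" - this is FALSE (a lie) because Sam is a knight.
- Jack (knight) says "Sam is a knight" - this is TRUE because Sam is a knight.
- Frank (knight) says "Jack always speaks truthfully" - this is TRUE because Jack is a knight.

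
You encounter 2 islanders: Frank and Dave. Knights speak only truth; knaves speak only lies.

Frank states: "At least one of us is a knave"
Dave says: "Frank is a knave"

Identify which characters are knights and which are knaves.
Frank is a knight.
Dave is a knave.

Verification:
- Frank (knight) says "At least one of us is a knave" - this is TRUE because Dave is a knave.
- Dave (knave) says "Frank is a knave" - this is FALSE (a lie) because Frank is a knight.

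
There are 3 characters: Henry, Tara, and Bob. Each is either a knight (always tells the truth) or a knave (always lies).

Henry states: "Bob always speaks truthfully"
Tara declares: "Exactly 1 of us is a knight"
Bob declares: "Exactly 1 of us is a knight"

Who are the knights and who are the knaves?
Henry is a knave.
Tara is a knave.
Bob is a knave.

Verification:
- Henry (knave) says "Bob always speaks truthfully" - this is FALSE (a lie) because Bob is a knave.
- Tara (knave) says "Exactly 1 of us is a knight" - this is FALSE (a lie) because there are 0 knights.
- Bob (knave) says "Exactly 1 of us is a knight" - this is FALSE (a lie) because there are 0 knights.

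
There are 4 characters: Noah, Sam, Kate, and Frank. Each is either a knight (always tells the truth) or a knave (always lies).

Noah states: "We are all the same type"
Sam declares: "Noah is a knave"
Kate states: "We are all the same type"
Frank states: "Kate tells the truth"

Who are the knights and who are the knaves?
Noah is a knave.
Sam is a knight.
Kate is a knave.
Frank is a knave.

Verification:
- Noah (knave) says "We are all the same type" - this is FALSE (a lie) because Sam is a knight and Noah, Kate, and Frank are knaves.
- Sam (knight) says "Noah is a knave" - this is TRUE because Noah is a knave.
- Kate (knave) says "We are all the same type" - this is FALSE (a lie) because Sam is a knight and Noah, Kate, and Frank are knaves.
- Frank (knave) says "Kate tells the truth" - this is FALSE (a lie) because Kate is a knave.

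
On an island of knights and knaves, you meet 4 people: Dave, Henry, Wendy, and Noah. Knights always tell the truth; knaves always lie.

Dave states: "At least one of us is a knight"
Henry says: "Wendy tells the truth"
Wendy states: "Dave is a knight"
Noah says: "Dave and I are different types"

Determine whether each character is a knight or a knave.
Dave is a knave.
Henry is a knave.
Wendy is a knave.
Noah is a knave.

Verification:
- Dave (knave) says "At least one of us is a knight" - this is FALSE (a lie) because no one is a knight.
- Henry (knave) says "Wendy tells the truth" - this is FALSE (a lie) because Wendy is a knave.
- Wendy (knave) says "Dave is a knight" - this is FALSE (a lie) because Dave is a knave.
- Noah (knave) says "Dave and I are different types" - this is FALSE (a lie) because Noah is a knave and Dave is a knave.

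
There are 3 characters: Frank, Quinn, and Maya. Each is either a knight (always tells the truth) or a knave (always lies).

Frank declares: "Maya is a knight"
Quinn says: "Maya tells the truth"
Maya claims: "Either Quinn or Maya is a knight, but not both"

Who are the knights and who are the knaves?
Frank is a knave.
Quinn is a knave.
Maya is a knave.

Verification:
- Frank (knave) says "Maya is a knight" - this is FALSE (a lie) because Maya is a knave.
- Quinn (knave) says "Maya tells the truth" - this is FALSE (a lie) because Maya is a knave.
- Maya (knave) says "Either Quinn or Maya is a knight, but not both" - this is FALSE (a lie) because Quinn is a knave and Maya is a knave.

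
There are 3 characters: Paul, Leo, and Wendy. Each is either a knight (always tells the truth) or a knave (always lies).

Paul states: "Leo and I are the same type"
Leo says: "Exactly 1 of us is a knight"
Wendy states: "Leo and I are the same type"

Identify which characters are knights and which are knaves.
Paul is a knave.
Leo is a knight.
Wendy is a knave.

Verification:
- Paul (knave) says "Leo and I are the same type" - this is FALSE (a lie) because Paul is a knave and Leo is a knight.
- Leo (knight) says "Exactly 1 of us is a knight" - this is TRUE because there are 1 knights.
- Wendy (knave) says "Leo and I are the same type" - this is FALSE (a lie) because Wendy is a knave and Leo is a knight.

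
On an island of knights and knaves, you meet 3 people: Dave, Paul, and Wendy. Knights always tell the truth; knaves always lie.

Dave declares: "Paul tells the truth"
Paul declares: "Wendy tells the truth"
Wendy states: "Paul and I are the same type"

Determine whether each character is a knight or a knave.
Dave is a knight.
Paul is a knight.
Wendy is a knight.

Verification:
- Dave (knight) says "Paul tells the truth" - this is TRUE because Paul is a knight.
- Paul (knight) says "Wendy tells the truth" - this is TRUE because Wendy is a knight.
- Wendy (knight) says "Paul and I are the same type" - this is TRUE because Wendy is a knight and Paul is a knight.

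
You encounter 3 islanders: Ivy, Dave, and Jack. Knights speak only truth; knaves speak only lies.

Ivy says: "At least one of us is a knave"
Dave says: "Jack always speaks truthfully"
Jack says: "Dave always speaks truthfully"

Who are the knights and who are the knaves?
Ivy is a knight.
Dave is a knave.
Jack is a knave.

Verification:
- Ivy (knight) says "At least one of us is a knave" - this is TRUE because Dave and Jack are knaves.
- Dave (knave) says "Jack always speaks truthfully" - this is FALSE (a lie) because Jack is a knave.
- Jack (knave) says "Dave always speaks truthfully" - this is FALSE (a lie) because Dave is a knave.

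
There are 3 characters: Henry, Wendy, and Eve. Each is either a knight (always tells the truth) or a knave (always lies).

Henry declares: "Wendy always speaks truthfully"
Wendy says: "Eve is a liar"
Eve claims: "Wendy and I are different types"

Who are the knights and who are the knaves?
Henry is a knave.
Wendy is a knave.
Eve is a knight.

Verification:
- Henry (knave) says "Wendy always speaks truthfully" - this is FALSE (a lie) because Wendy is a knave.
- Wendy (knave) says "Eve is a liar" - this is FALSE (a lie) because Eve is a knight.
- Eve (knight) says "Wendy and I are different types" - this is TRUE because Eve is a knight and Wendy is a knave.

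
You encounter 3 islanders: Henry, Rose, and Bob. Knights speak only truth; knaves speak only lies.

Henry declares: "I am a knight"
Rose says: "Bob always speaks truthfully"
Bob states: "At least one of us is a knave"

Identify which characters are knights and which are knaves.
Henry is a knave.
Rose is a knight.
Bob is a knight.

Verification:
- Henry (knave) says "I am a knight" - this is FALSE (a lie) because Henry is a knave.
- Rose (knight) says "Bob always speaks truthfully" - this is TRUE because Bob is a knight.
- Bob (knight) says "At least one of us is a knave" - this is TRUE because Henry is a knave.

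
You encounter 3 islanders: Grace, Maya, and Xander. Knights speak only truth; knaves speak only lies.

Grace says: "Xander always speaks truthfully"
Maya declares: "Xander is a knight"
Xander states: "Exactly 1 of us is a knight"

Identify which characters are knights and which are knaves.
Grace is a knave.
Maya is a knave.
Xander is a knave.

Verification:
- Grace (knave) says "Xander always speaks truthfully" - this is FALSE (a lie) because Xander is a knave.
- Maya (knave) says "Xander is a knight" - this is FALSE (a lie) because Xander is a knave.
- Xander (knave) says "Exactly 1 of us is a knight" - this is FALSE (a lie) because there are 0 knights.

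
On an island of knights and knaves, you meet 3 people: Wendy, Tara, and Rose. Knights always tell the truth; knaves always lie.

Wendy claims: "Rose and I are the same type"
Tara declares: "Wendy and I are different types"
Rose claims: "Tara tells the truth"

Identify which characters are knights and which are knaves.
Wendy is a knave.
Tara is a knight.
Rose is a knight.

Verification:
- Wendy (knave) says "Rose and I are the same type" - this is FALSE (a lie) because Wendy is a knave and Rose is a knight.
- Tara (knight) says "Wendy and I are different types" - this is TRUE because Tara is a knight and Wendy is a knave.
- Rose (knight) says "Tara tells the truth" - this is TRUE because Tara is a knight.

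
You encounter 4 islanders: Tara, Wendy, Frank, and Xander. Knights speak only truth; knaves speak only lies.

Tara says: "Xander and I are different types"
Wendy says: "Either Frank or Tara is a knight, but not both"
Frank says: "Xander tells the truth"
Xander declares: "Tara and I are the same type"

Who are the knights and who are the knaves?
Tara is a knight.
Wendy is a knight.
Frank is a knave.
Xander is a knave.

Verification:
- Tara (knight) says "Xander and I are different types" - this is TRUE because Tara is a knight and Xander is a knave.
- Wendy (knight) says "Either Frank or Tara is a knight, but not both" - this is TRUE because Frank is a knave and Tara is a knight.
- Frank (knave) says "Xander tells the truth" - this is FALSE (a lie) because Xander is a knave.
- Xander (knave) says "Tara and I are the same type" - this is FALSE (a lie) because Xander is a knave and Tara is a knight.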